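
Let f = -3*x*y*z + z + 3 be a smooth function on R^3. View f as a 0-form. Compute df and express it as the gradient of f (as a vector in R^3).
df = (-3*y*z) dx + (-3*x*z) dy + (-3*x*y + 1) dz; grad f = (-3*y*z, -3*x*z, -3*x*y + 1)

For a 0-form f, d f = (∂f/∂x) dx + (∂f/∂y) dy + (∂f/∂z) dz. The components of the vector representation are exactly the entries of grad f in Cartesian coordinates:
  ∂f/∂x = -3*y*z
  ∂f/∂y = -3*x*z
  ∂f/∂z = -3*x*y + 1.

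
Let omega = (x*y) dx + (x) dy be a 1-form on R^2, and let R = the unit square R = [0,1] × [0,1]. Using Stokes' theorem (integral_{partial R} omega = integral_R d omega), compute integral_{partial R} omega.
integral_(partial R) omega = 1/2

Stokes: integral_partial_R omega = integral_R d omega with d omega = (∂Q/∂x - ∂P/∂y) dx ∧ dy.
  ∂Q/∂x = 1
  ∂P/∂y = x
  integrand = ∂Q/∂x - ∂P/∂y = 1 - x.
Integrating over R: integral_0^1 integral_0^1 (1 - x) dx dy = 1/2.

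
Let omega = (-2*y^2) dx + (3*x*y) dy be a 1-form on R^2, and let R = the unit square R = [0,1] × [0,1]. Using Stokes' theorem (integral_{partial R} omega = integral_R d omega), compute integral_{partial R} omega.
integral_(partial R) omega = 7/2

Stokes: integral_partial_R omega = integral_R d omega with d omega = (∂Q/∂x - ∂P/∂y) dx ∧ dy.
  ∂Q/∂x = 3*y
  ∂P/∂y = -4*y
  integrand = ∂Q/∂x - ∂P/∂y = 7*y.
Integrating over R: integral_0^1 integral_0^1 (7*y) dx dy = 7/2.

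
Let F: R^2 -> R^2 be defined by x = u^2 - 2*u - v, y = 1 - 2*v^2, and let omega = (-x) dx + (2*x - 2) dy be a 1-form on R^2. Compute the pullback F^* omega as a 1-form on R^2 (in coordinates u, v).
F^* omega = (-2*u^3 + 6*u^2 + 2*u*v - 4*u - 2*v) du + (-8*u^2*v + u^2 + 16*u*v - 2*u + 8*v^2 + 7*v) dv

Using F^*(f dg) = (f ∘ F) d(g ∘ F), substitute each coordinate x_i by F_i(u, v) in f_i, and replace dx_i by d F_i = (∂F_i/∂u) du + (∂F_i/∂v) dv.
  For the x component: f_1(F) = -u^2 + 2*u + v; d F_1 = (2*u - 2) du + (-1) dv
  For the y component: f_2(F) = 2*u^2 - 4*u - 2*v - 2; d F_2 = (0) du + (-4*v) dv
Combining and collecting du, dv coefficients:
  coeff of du: -2*u^3 + 6*u^2 + 2*u*v - 4*u - 2*v
  coeff of dv: -8*u^2*v + u^2 + 16*u*v - 2*u + 8*v^2 + 7*v
F^* omega = (-2*u^3 + 6*u^2 + 2*u*v - 4*u - 2*v) du + (-8*u^2*v + u^2 + 16*u*v - 2*u + 8*v^2 + 7*v) dv.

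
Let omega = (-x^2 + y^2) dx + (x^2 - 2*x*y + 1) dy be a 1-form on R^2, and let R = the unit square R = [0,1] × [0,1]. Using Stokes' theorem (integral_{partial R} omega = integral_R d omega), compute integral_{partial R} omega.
integral_(partial R) omega = -1

Stokes: integral_partial_R omega = integral_R d omega with d omega = (∂Q/∂x - ∂P/∂y) dx ∧ dy.
  ∂Q/∂x = 2*x - 2*y
  ∂P/∂y = 2*y
  integrand = ∂Q/∂x - ∂P/∂y = 2*x - 4*y.
Integrating over R: integral_0^1 integral_0^1 (2*x - 4*y) dx dy = -1.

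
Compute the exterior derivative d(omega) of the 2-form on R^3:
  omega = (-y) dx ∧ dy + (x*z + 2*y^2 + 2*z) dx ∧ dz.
d(omega) = (-4*y) dx ∧ dy ∧ dz

For a 2-form omega = sum_{i<j} g_{ij} dx_i ∧ dx_j, the exterior derivative is
  d(omega) = sum_{i<j} d(g_{ij}) ∧ dx_i ∧ dx_j = sum_{i<j, k} (∂g_{ij}/∂x_k) dx_k ∧ dx_i ∧ dx_j.
Expand each term, using dx_k ∧ dx_i ∧ dx_j = sgn(permutation) dx_{(a)} ∧ dx_{(b)} ∧ dx_{(c)} with (a < b < c) sorted:
  d(x*z + 2*y^2 + 2*z) includes (∂/∂y)(x*z + 2*y^2 + 2*z) dy = (4*y) dy, which multiplied by dx ∧ dz gives (-4*y) dx ∧ dy ∧ dz
Collecting like 3-forms: d(omega) = (-4*y) dx ∧ dy ∧ dz.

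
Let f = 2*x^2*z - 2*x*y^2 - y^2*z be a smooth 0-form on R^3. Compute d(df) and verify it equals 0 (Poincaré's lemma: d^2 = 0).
d(df) = 0

Step 1: df = sum_i (∂f/∂x_i) dx_i = (4*x*z - 2*y^2) dx + (2*y*(-2*x - z)) dy + (2*x^2 - y^2) dz.
Step 2: Apply d again. Using the 1-form formula, the coefficient of dx ∧ dy in d(df) is ∂^2 f/∂x ∂y - ∂^2 f/∂y ∂x = (-4*y) - (-4*y) = 0 (equality of mixed partials for smooth f).
Similarly for dx ∧ dz and dy ∧ dz — all coefficients vanish. So d(df) = 0.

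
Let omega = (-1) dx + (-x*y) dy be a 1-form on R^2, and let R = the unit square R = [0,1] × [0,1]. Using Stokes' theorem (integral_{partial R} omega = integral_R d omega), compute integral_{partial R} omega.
integral_(partial R) omega = -1/2

Stokes: integral_partial_R omega = integral_R d omega with d omega = (∂Q/∂x - ∂P/∂y) dx ∧ dy.
  ∂Q/∂x = -y
  ∂P/∂y = 0
  integrand = ∂Q/∂x - ∂P/∂y = -y.
Integrating over R: integral_0^1 integral_0^1 (-y) dx dy = -1/2.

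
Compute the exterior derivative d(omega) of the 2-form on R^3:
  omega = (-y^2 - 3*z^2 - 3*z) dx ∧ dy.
d(omega) = (-6*z - 3) dx ∧ dy ∧ dz

For a 2-form omega = sum_{i<j} g_{ij} dx_i ∧ dx_j, the exterior derivative is
  d(omega) = sum_{i<j} d(g_{ij}) ∧ dx_i ∧ dx_j = sum_{i<j, k} (∂g_{ij}/∂x_k) dx_k ∧ dx_i ∧ dx_j.
Expand each term, using dx_k ∧ dx_i ∧ dx_j = sgn(permutation) dx_{(a)} ∧ dx_{(b)} ∧ dx_{(c)} with (a < b < c) sorted:
  d(-y^2 - 3*z^2 - 3*z) includes (∂/∂z)(-y^2 - 3*z^2 - 3*z) dz = (-6*z - 3) dz, which multiplied by dx ∧ dy gives (-6*z - 3) dx ∧ dy ∧ dz
Collecting like 3-forms: d(omega) = (-6*z - 3) dx ∧ dy ∧ dz.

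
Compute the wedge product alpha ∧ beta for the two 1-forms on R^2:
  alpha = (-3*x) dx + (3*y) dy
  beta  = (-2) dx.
alpha ∧ beta = (6*y) dx ∧ dy

Distribute the wedge, using dx_i ∧ dx_j = -dx_j ∧ dx_i and dx_i ∧ dx_i = 0. For each pair (i, j) with i < j, the coefficient of dx_i ∧ dx_j in alpha ∧ beta is (alpha_i * beta_j - alpha_j * beta_i). Collecting: alpha ∧ beta = (6*y) dx ∧ dy.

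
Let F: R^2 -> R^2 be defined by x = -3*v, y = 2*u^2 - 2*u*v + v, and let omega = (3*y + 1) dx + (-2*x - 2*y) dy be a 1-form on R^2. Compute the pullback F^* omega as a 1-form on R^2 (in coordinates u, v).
F^* omega = (-16*u^3 + 24*u^2*v - 8*u*v^2 + 16*u*v - 8*v^2) du + (8*u^3 - 8*u^2*v - 22*u^2 + 14*u*v - 5*v - 3) dv

Using F^*(f dg) = (f ∘ F) d(g ∘ F), substitute each coordinate x_i by F_i(u, v) in f_i, and replace dx_i by d F_i = (∂F_i/∂u) du + (∂F_i/∂v) dv.
  For the x component: f_1(F) = 6*u^2 - 6*u*v + 3*v + 1; d F_1 = (0) du + (-3) dv
  For the y component: f_2(F) = -4*u^2 + 4*u*v + 4*v; d F_2 = (4*u - 2*v) du + (1 - 2*u) dv
Combining and collecting du, dv coefficients:
  coeff of du: -16*u^3 + 24*u^2*v - 8*u*v^2 + 16*u*v - 8*v^2
  coeff of dv: 8*u^3 - 8*u^2*v - 22*u^2 + 14*u*v - 5*v - 3
F^* omega = (-16*u^3 + 24*u^2*v - 8*u*v^2 + 16*u*v - 8*v^2) du + (8*u^3 - 8*u^2*v - 22*u^2 + 14*u*v - 5*v - 3) dv.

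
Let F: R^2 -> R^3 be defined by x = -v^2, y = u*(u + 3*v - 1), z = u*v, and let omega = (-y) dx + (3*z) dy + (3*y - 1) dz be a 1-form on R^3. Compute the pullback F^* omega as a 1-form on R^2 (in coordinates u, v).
F^* omega = (v*(9*u^2 + 18*u*v - 6*u - 1)) du + (u*(3*u^2 + 20*u*v - 3*u + 6*v^2 - 2*v - 1)) dv

Using F^*(f dg) = (f ∘ F) d(g ∘ F), substitute each coordinate x_i by F_i(u, v) in f_i, and replace dx_i by d F_i = (∂F_i/∂u) du + (∂F_i/∂v) dv.
  For the x component: f_1(F) = u*(-u - 3*v + 1); d F_1 = (0) du + (-2*v) dv
  For the y component: f_2(F) = 3*u*v; d F_2 = (2*u + 3*v - 1) du + (3*u) dv
  For the z component: f_3(F) = 3*u^2 + 9*u*v - 3*u - 1; d F_3 = (v) du + (u) dv
Combining and collecting du, dv coefficients:
  coeff of du: v*(9*u^2 + 18*u*v - 6*u - 1)
  coeff of dv: u*(3*u^2 + 20*u*v - 3*u + 6*v^2 - 2*v - 1)
F^* omega = (v*(9*u^2 + 18*u*v - 6*u - 1)) du + (u*(3*u^2 + 20*u*v - 3*u + 6*v^2 - 2*v - 1)) dv.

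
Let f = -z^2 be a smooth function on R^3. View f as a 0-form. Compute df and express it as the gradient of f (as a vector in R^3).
df = (0) dx + (0) dy + (-2*z) dz; grad f = (0, 0, -2*z)

For a 0-form f, d f = (∂f/∂x) dx + (∂f/∂y) dy + (∂f/∂z) dz. The components of the vector representation are exactly the entries of grad f in Cartesian coordinates:
  ∂f/∂x = 0
  ∂f/∂y = 0
  ∂f/∂z = -2*z.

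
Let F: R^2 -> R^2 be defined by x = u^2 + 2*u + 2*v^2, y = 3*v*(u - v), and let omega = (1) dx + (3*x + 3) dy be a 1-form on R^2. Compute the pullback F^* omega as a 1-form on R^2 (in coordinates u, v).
F^* omega = (9*u^2*v + 18*u*v + 2*u + 18*v^3 + 9*v + 2) du + (9*u^3 - 18*u^2*v + 18*u^2 + 18*u*v^2 - 36*u*v + 9*u - 36*v^3 - 14*v) dv

Using F^*(f dg) = (f ∘ F) d(g ∘ F), substitute each coordinate x_i by F_i(u, v) in f_i, and replace dx_i by d F_i = (∂F_i/∂u) du + (∂F_i/∂v) dv.
  For the x component: f_1(F) = 1; d F_1 = (2*u + 2) du + (4*v) dv
  For the y component: f_2(F) = 3*u^2 + 6*u + 6*v^2 + 3; d F_2 = (3*v) du + (3*u - 6*v) dv
Combining and collecting du, dv coefficients:
  coeff of du: 9*u^2*v + 18*u*v + 2*u + 18*v^3 + 9*v + 2
  coeff of dv: 9*u^3 - 18*u^2*v + 18*u^2 + 18*u*v^2 - 36*u*v + 9*u - 36*v^3 - 14*v
F^* omega = (9*u^2*v + 18*u*v + 2*u + 18*v^3 + 9*v + 2) du + (9*u^3 - 18*u^2*v + 18*u^2 + 18*u*v^2 - 36*u*v + 9*u - 36*v^3 - 14*v) dv.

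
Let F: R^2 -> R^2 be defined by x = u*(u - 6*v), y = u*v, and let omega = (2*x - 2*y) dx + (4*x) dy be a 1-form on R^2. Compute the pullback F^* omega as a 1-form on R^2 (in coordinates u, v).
F^* omega = (4*u*(u^2 - 9*u*v + 15*v^2)) du + (u^2*(-8*u + 60*v)) dv

Using F^*(f dg) = (f ∘ F) d(g ∘ F), substitute each coordinate x_i by F_i(u, v) in f_i, and replace dx_i by d F_i = (∂F_i/∂u) du + (∂F_i/∂v) dv.
  For the x component: f_1(F) = 2*u*(u - 7*v); d F_1 = (2*u - 6*v) du + (-6*u) dv
  For the y component: f_2(F) = 4*u*(u - 6*v); d F_2 = (v) du + (u) dv
Combining and collecting du, dv coefficients:
  coeff of du: 4*u*(u^2 - 9*u*v + 15*v^2)
  coeff of dv: u^2*(-8*u + 60*v)
F^* omega = (4*u*(u^2 - 9*u*v + 15*v^2)) du + (u^2*(-8*u + 60*v)) dv.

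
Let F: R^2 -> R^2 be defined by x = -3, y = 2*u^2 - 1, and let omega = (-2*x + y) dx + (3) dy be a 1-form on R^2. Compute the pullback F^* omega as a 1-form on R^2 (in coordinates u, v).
F^* omega = (12*u) du

Using F^*(f dg) = (f ∘ F) d(g ∘ F), substitute each coordinate x_i by F_i(u, v) in f_i, and replace dx_i by d F_i = (∂F_i/∂u) du + (∂F_i/∂v) dv.
  For the x component: f_1(F) = 2*u^2 + 5; d F_1 = (0) du + (0) dv
  For the y component: f_2(F) = 3; d F_2 = (4*u) du + (0) dv
Combining and collecting du, dv coefficients:
  coeff of du: 12*u
  coeff of dv: 0
F^* omega = (12*u) du.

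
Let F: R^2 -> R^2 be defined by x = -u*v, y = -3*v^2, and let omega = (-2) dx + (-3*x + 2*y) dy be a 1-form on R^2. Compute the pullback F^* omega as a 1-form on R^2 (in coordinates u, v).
F^* omega = (2*v) du + (-18*u*v^2 + 2*u + 36*v^3) dv

Using F^*(f dg) = (f ∘ F) d(g ∘ F), substitute each coordinate x_i by F_i(u, v) in f_i, and replace dx_i by d F_i = (∂F_i/∂u) du + (∂F_i/∂v) dv.
  For the x component: f_1(F) = -2; d F_1 = (-v) du + (-u) dv
  For the y component: f_2(F) = 3*v*(u - 2*v); d F_2 = (0) du + (-6*v) dv
Combining and collecting du, dv coefficients:
  coeff of du: 2*v
  coeff of dv: -18*u*v^2 + 2*u + 36*v^3
F^* omega = (2*v) du + (-18*u*v^2 + 2*u + 36*v^3) dv.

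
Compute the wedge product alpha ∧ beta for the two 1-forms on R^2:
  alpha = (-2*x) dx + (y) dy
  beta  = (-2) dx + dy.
alpha ∧ beta = (-2*x + 2*y) dx ∧ dy

Distribute the wedge, using dx_i ∧ dx_j = -dx_j ∧ dx_i and dx_i ∧ dx_i = 0. For each pair (i, j) with i < j, the coefficient of dx_i ∧ dx_j in alpha ∧ beta is (alpha_i * beta_j - alpha_j * beta_i). Collecting: alpha ∧ beta = (-2*x + 2*y) dx ∧ dy.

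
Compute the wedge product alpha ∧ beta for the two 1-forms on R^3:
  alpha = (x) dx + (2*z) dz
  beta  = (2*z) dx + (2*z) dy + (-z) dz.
alpha ∧ beta = (2*x*z) dx ∧ dy + (-z*(x + 4*z)) dx ∧ dz + (-4*z^2) dy ∧ dz

Distribute the wedge, using dx_i ∧ dx_j = -dx_j ∧ dx_i and dx_i ∧ dx_i = 0. For each pair (i, j) with i < j, the coefficient of dx_i ∧ dx_j in alpha ∧ beta is (alpha_i * beta_j - alpha_j * beta_i). Collecting: alpha ∧ beta = (2*x*z) dx ∧ dy + (-z*(x + 4*z)) dx ∧ dz + (-4*z^2) dy ∧ dz.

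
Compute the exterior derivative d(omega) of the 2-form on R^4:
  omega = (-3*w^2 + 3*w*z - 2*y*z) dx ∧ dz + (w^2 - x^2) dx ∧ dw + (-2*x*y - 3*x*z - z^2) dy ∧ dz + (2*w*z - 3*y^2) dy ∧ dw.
d(omega) = (-2*y - z) dx ∧ dy ∧ dz + (-6*w + 3*z) dx ∧ dz ∧ dw + (-2*w) dy ∧ dz ∧ dw

For a 2-form omega = sum_{i<j} g_{ij} dx_i ∧ dx_j, the exterior derivative is
  d(omega) = sum_{i<j} d(g_{ij}) ∧ dx_i ∧ dx_j = sum_{i<j, k} (∂g_{ij}/∂x_k) dx_k ∧ dx_i ∧ dx_j.
Expand each term, using dx_k ∧ dx_i ∧ dx_j = sgn(permutation) dx_{(a)} ∧ dx_{(b)} ∧ dx_{(c)} with (a < b < c) sorted:
  d(-3*w^2 + 3*w*z - 2*y*z) includes (∂/∂y)(-3*w^2 + 3*w*z - 2*y*z) dy = (-2*z) dy, which multiplied by dx ∧ dz gives (2*z) dx ∧ dy ∧ dz
  d(-3*w^2 + 3*w*z - 2*y*z) includes (∂/∂w)(-3*w^2 + 3*w*z - 2*y*z) dw = (-6*w + 3*z) dw, which multiplied by dx ∧ dz gives (-6*w + 3*z) dx ∧ dz ∧ dw
  d(-2*x*y - 3*x*z - z^2) includes (∂/∂x)(-2*x*y - 3*x*z - z^2) dx = (-2*y - 3*z) dx, which multiplied by dy ∧ dz gives (-2*y - 3*z) dx ∧ dy ∧ dz
  d(2*w*z - 3*y^2) includes (∂/∂z)(2*w*z - 3*y^2) dz = (2*w) dz, which multiplied by dy ∧ dw gives (-2*w) dy ∧ dz ∧ dw
Collecting like 3-forms: d(omega) = (-2*y - z) dx ∧ dy ∧ dz + (-6*w + 3*z) dx ∧ dz ∧ dw + (-2*w) dy ∧ dz ∧ dw.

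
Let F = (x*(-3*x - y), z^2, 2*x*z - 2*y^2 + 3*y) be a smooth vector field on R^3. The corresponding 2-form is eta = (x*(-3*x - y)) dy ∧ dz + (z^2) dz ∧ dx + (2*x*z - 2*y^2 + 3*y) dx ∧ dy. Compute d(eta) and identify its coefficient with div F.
d(eta) = (-4*x - y) dx ∧ dy ∧ dz; div F = -4*x - y

For a 2-form in R^3 of the form above, applying d gives a 3-form with coefficient ∂P/∂x + ∂Q/∂y + ∂R/∂z:
  ∂P/∂x = -6*x - y
  ∂Q/∂y = 0
  ∂R/∂z = 2*x
Sum = -4*x - y, which is exactly div F.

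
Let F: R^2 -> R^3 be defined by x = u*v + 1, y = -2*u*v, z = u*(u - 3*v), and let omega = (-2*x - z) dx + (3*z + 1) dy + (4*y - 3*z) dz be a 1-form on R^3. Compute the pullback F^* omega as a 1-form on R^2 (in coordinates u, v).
F^* omega = (-6*u^3 + 4*u^2*v + 16*u*v^2 - 4*v) du + (2*u*(u^2 + 8*u*v - 2)) dv

Using F^*(f dg) = (f ∘ F) d(g ∘ F), substitute each coordinate x_i by F_i(u, v) in f_i, and replace dx_i by d F_i = (∂F_i/∂u) du + (∂F_i/∂v) dv.
  For the x component: f_1(F) = -u^2 + u*v - 2; d F_1 = (v) du + (u) dv
  For the y component: f_2(F) = 3*u^2 - 9*u*v + 1; d F_2 = (-2*v) du + (-2*u) dv
  For the z component: f_3(F) = u*(-3*u + v); d F_3 = (2*u - 3*v) du + (-3*u) dv
Combining and collecting du, dv coefficients:
  coeff of du: -6*u^3 + 4*u^2*v + 16*u*v^2 - 4*v
  coeff of dv: 2*u*(u^2 + 8*u*v - 2)
F^* omega = (-6*u^3 + 4*u^2*v + 16*u*v^2 - 4*v) du + (2*u*(u^2 + 8*u*v - 2)) dv.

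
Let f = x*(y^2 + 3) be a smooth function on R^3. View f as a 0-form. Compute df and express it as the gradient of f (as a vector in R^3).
df = (y^2 + 3) dx + (2*x*y) dy + (0) dz; grad f = (y^2 + 3, 2*x*y, 0)

For a 0-form f, d f = (∂f/∂x) dx + (∂f/∂y) dy + (∂f/∂z) dz. The components of the vector representation are exactly the entries of grad f in Cartesian coordinates:
  ∂f/∂x = y^2 + 3
  ∂f/∂y = 2*x*y
  ∂f/∂z = 0.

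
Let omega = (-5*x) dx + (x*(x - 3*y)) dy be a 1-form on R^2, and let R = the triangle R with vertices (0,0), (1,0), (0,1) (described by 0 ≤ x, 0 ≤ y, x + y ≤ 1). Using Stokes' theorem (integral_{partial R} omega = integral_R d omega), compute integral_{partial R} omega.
integral_(partial R) omega = -1/6

Stokes: integral_partial_R omega = integral_R d omega with d omega = (∂Q/∂x - ∂P/∂y) dx ∧ dy.
  ∂Q/∂x = 2*x - 3*y
  ∂P/∂y = 0
  integrand = ∂Q/∂x - ∂P/∂y = 2*x - 3*y.
Integrating over R: integral_0^1 integral_0^{1-x} (2*x - 3*y) dy dx = -1/6.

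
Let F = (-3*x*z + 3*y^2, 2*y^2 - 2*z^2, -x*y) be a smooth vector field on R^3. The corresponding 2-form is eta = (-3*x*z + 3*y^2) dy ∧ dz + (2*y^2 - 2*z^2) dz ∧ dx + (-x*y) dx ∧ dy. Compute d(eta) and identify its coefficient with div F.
d(eta) = (4*y - 3*z) dx ∧ dy ∧ dz; div F = 4*y - 3*z

For a 2-form in R^3 of the form above, applying d gives a 3-form with coefficient ∂P/∂x + ∂Q/∂y + ∂R/∂z:
  ∂P/∂x = -3*z
  ∂Q/∂y = 4*y
  ∂R/∂z = 0
Sum = 4*y - 3*z, which is exactly div F.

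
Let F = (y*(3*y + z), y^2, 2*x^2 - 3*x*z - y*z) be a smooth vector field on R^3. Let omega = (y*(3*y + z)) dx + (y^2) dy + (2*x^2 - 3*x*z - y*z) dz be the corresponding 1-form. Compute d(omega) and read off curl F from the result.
d(omega) = (-z) dy ∧ dz + (-4*x + y + 3*z) dz ∧ dx + (-6*y - z) dx ∧ dy; curl F = (-z, -4*x + y + 3*z, -6*y - z)

d omega = sum_{i<j} (∂f_j/∂x_i - ∂f_i/∂x_j) dx_i ∧ dx_j. Under the identification (dy ∧ dz, dz ∧ dx, dx ∧ dy) ↔ (e_x, e_y, e_z), the coefficients are exactly the components of curl F. Compute:
  ∂R/∂y - ∂Q/∂z = (-z) - (0) = -z
  ∂P/∂z - ∂R/∂x = (y) - (4*x - 3*z) = -4*x + y + 3*z
  ∂Q/∂x - ∂P/∂y = (0) - (6*y + z) = -6*y - z.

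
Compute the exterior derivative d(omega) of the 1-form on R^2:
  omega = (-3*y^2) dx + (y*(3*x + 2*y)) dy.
d(omega) = (9*y) dx ∧ dy

For a 1-form omega = sum_i f_i dx_i, the exterior derivative is
  d(omega) = sum_{i < j} (∂f_j/∂x_i - ∂f_i/∂x_j) dx_i ∧ dx_j.
  coefficient of dx ∧ dy: ∂f_2/∂x - ∂f_1/∂y = ∂(y*(3*x + 2*y))/∂x - ∂(-3*y^2)/∂y = 9*y
Assembling: d(omega) = (9*y) dx ∧ dy.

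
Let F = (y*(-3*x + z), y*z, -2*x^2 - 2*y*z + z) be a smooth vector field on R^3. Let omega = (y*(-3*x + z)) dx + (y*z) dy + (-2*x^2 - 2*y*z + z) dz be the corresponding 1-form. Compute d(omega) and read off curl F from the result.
d(omega) = (-y - 2*z) dy ∧ dz + (4*x + y) dz ∧ dx + (3*x - z) dx ∧ dy; curl F = (-y - 2*z, 4*x + y, 3*x - z)

d omega = sum_{i<j} (∂f_j/∂x_i - ∂f_i/∂x_j) dx_i ∧ dx_j. Under the identification (dy ∧ dz, dz ∧ dx, dx ∧ dy) ↔ (e_x, e_y, e_z), the coefficients are exactly the components of curl F. Compute:
  ∂R/∂y - ∂Q/∂z = (-2*z) - (y) = -y - 2*z
  ∂P/∂z - ∂R/∂x = (y) - (-4*x) = 4*x + y
  ∂Q/∂x - ∂P/∂y = (0) - (-3*x + z) = 3*x - z.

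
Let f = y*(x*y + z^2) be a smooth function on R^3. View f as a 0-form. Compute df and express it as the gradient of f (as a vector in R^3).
df = (y^2) dx + (2*x*y + z^2) dy + (2*y*z) dz; grad f = (y^2, 2*x*y + z^2, 2*y*z)

For a 0-form f, d f = (∂f/∂x) dx + (∂f/∂y) dy + (∂f/∂z) dz. The components of the vector representation are exactly the entries of grad f in Cartesian coordinates:
  ∂f/∂x = y^2
  ∂f/∂y = 2*x*y + z^2
  ∂f/∂z = 2*y*z.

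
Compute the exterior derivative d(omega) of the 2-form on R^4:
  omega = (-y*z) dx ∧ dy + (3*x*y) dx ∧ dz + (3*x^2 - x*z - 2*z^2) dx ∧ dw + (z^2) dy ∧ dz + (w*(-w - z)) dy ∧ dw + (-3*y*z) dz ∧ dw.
d(omega) = (-3*x - y) dx ∧ dy ∧ dz + (x + 4*z) dx ∧ dz ∧ dw + (w - 3*z) dy ∧ dz ∧ dw

For a 2-form omega = sum_{i<j} g_{ij} dx_i ∧ dx_j, the exterior derivative is
  d(omega) = sum_{i<j} d(g_{ij}) ∧ dx_i ∧ dx_j = sum_{i<j, k} (∂g_{ij}/∂x_k) dx_k ∧ dx_i ∧ dx_j.
Expand each term, using dx_k ∧ dx_i ∧ dx_j = sgn(permutation) dx_{(a)} ∧ dx_{(b)} ∧ dx_{(c)} with (a < b < c) sorted:
  d(-y*z) includes (∂/∂z)(-y*z) dz = (-y) dz, which multiplied by dx ∧ dy gives (-y) dx ∧ dy ∧ dz
  d(3*x*y) includes (∂/∂y)(3*x*y) dy = (3*x) dy, which multiplied by dx ∧ dz gives (-3*x) dx ∧ dy ∧ dz
  d(3*x^2 - x*z - 2*z^2) includes (∂/∂z)(3*x^2 - x*z - 2*z^2) dz = (-x - 4*z) dz, which multiplied by dx ∧ dw gives (x + 4*z) dx ∧ dz ∧ dw
  d(w*(-w - z)) includes (∂/∂z)(w*(-w - z)) dz = (-w) dz, which multiplied by dy ∧ dw gives (w) dy ∧ dz ∧ dw
  d(-3*y*z) includes (∂/∂y)(-3*y*z) dy = (-3*z) dy, which multiplied by dz ∧ dw gives (-3*z) dy ∧ dz ∧ dw
Collecting like 3-forms: d(omega) = (-3*x - y) dx ∧ dy ∧ dz + (x + 4*z) dx ∧ dz ∧ dw + (w - 3*z) dy ∧ dz ∧ dw.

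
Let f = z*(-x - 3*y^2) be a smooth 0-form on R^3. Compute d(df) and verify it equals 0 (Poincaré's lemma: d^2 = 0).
d(df) = 0

Step 1: df = sum_i (∂f/∂x_i) dx_i = (-z) dx + (-6*y*z) dy + (-x - 3*y^2) dz.
Step 2: Apply d again. Using the 1-form formula, the coefficient of dx ∧ dy in d(df) is ∂^2 f/∂x ∂y - ∂^2 f/∂y ∂x = (0) - (0) = 0 (equality of mixed partials for smooth f).
Similarly for dx ∧ dz and dy ∧ dz — all coefficients vanish. So d(df) = 0.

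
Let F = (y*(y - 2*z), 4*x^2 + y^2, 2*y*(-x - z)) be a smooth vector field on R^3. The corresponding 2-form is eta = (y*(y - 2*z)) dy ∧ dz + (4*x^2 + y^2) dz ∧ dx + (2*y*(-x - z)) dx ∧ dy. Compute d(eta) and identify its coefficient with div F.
d(eta) = (0) dx ∧ dy ∧ dz; div F = 0

For a 2-form in R^3 of the form above, applying d gives a 3-form with coefficient ∂P/∂x + ∂Q/∂y + ∂R/∂z:
  ∂P/∂x = 0
  ∂Q/∂y = 2*y
  ∂R/∂z = -2*y
Sum = 0, which is exactly div F.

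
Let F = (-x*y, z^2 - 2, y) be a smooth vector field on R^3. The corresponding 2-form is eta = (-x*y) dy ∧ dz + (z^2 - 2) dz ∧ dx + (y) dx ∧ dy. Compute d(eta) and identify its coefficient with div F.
d(eta) = (-y) dx ∧ dy ∧ dz; div F = -y

For a 2-form in R^3 of the form above, applying d gives a 3-form with coefficient ∂P/∂x + ∂Q/∂y + ∂R/∂z:
  ∂P/∂x = -y
  ∂Q/∂y = 0
  ∂R/∂z = 0
Sum = -y, which is exactly div F.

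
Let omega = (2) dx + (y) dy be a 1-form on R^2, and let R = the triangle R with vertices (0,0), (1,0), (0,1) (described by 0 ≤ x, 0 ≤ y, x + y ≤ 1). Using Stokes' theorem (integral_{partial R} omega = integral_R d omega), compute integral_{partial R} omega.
integral_(partial R) omega = 0

Stokes: integral_partial_R omega = integral_R d omega with d omega = (∂Q/∂x - ∂P/∂y) dx ∧ dy.
  ∂Q/∂x = 0
  ∂P/∂y = 0
  integrand = ∂Q/∂x - ∂P/∂y = 0.
Integrating over R: integral_0^1 integral_0^{1-x} (0) dy dx = 0.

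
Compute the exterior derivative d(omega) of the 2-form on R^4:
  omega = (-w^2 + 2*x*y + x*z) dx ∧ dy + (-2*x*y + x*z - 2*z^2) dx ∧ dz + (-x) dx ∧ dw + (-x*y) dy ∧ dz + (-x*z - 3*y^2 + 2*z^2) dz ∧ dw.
d(omega) = (3*x - y) dx ∧ dy ∧ dz + (-2*w) dx ∧ dy ∧ dw + (-z) dx ∧ dz ∧ dw + (-6*y) dy ∧ dz ∧ dw

For a 2-form omega = sum_{i<j} g_{ij} dx_i ∧ dx_j, the exterior derivative is
  d(omega) = sum_{i<j} d(g_{ij}) ∧ dx_i ∧ dx_j = sum_{i<j, k} (∂g_{ij}/∂x_k) dx_k ∧ dx_i ∧ dx_j.
Expand each term, using dx_k ∧ dx_i ∧ dx_j = sgn(permutation) dx_{(a)} ∧ dx_{(b)} ∧ dx_{(c)} with (a < b < c) sorted:
  d(-w^2 + 2*x*y + x*z) includes (∂/∂z)(-w^2 + 2*x*y + x*z) dz = (x) dz, which multiplied by dx ∧ dy gives (x) dx ∧ dy ∧ dz
  d(-w^2 + 2*x*y + x*z) includes (∂/∂w)(-w^2 + 2*x*y + x*z) dw = (-2*w) dw, which multiplied by dx ∧ dy gives (-2*w) dx ∧ dy ∧ dw
  d(-2*x*y + x*z - 2*z^2) includes (∂/∂y)(-2*x*y + x*z - 2*z^2) dy = (-2*x) dy, which multiplied by dx ∧ dz gives (2*x) dx ∧ dy ∧ dz
  d(-x*y) includes (∂/∂x)(-x*y) dx = (-y) dx, which multiplied by dy ∧ dz gives (-y) dx ∧ dy ∧ dz
  d(-x*z - 3*y^2 + 2*z^2) includes (∂/∂x)(-x*z - 3*y^2 + 2*z^2) dx = (-z) dx, which multiplied by dz ∧ dw gives (-z) dx ∧ dz ∧ dw
  d(-x*z - 3*y^2 + 2*z^2) includes (∂/∂y)(-x*z - 3*y^2 + 2*z^2) dy = (-6*y) dy, which multiplied by dz ∧ dw gives (-6*y) dy ∧ dz ∧ dw
Collecting like 3-forms: d(omega) = (3*x - y) dx ∧ dy ∧ dz + (-2*w) dx ∧ dy ∧ dw + (-z) dx ∧ dz ∧ dw + (-6*y) dy ∧ dz ∧ dw.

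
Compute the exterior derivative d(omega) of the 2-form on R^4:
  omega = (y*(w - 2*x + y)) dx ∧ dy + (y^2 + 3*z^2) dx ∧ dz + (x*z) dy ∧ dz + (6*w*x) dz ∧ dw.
d(omega) = (y) dx ∧ dy ∧ dw + (-2*y + z) dx ∧ dy ∧ dz + (6*w) dx ∧ dz ∧ dw

For a 2-form omega = sum_{i<j} g_{ij} dx_i ∧ dx_j, the exterior derivative is
  d(omega) = sum_{i<j} d(g_{ij}) ∧ dx_i ∧ dx_j = sum_{i<j, k} (∂g_{ij}/∂x_k) dx_k ∧ dx_i ∧ dx_j.
Expand each term, using dx_k ∧ dx_i ∧ dx_j = sgn(permutation) dx_{(a)} ∧ dx_{(b)} ∧ dx_{(c)} with (a < b < c) sorted:
  d(y*(w - 2*x + y)) includes (∂/∂w)(y*(w - 2*x + y)) dw = (y) dw, which multiplied by dx ∧ dy gives (y) dx ∧ dy ∧ dw
  d(y^2 + 3*z^2) includes (∂/∂y)(y^2 + 3*z^2) dy = (2*y) dy, which multiplied by dx ∧ dz gives (-2*y) dx ∧ dy ∧ dz
  d(x*z) includes (∂/∂x)(x*z) dx = (z) dx, which multiplied by dy ∧ dz gives (z) dx ∧ dy ∧ dz
  d(6*w*x) includes (∂/∂x)(6*w*x) dx = (6*w) dx, which multiplied by dz ∧ dw gives (6*w) dx ∧ dz ∧ dw
Collecting like 3-forms: d(omega) = (y) dx ∧ dy ∧ dw + (-2*y + z) dx ∧ dy ∧ dz + (6*w) dx ∧ dz ∧ dw.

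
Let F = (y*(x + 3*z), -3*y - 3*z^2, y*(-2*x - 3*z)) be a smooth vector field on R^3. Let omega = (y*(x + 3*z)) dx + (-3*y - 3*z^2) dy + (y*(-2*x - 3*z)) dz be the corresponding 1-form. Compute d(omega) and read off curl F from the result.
d(omega) = (-2*x + 3*z) dy ∧ dz + (5*y) dz ∧ dx + (-x - 3*z) dx ∧ dy; curl F = (-2*x + 3*z, 5*y, -x - 3*z)

d omega = sum_{i<j} (∂f_j/∂x_i - ∂f_i/∂x_j) dx_i ∧ dx_j. Under the identification (dy ∧ dz, dz ∧ dx, dx ∧ dy) ↔ (e_x, e_y, e_z), the coefficients are exactly the components of curl F. Compute:
  ∂R/∂y - ∂Q/∂z = (-2*x - 3*z) - (-6*z) = -2*x + 3*z
  ∂P/∂z - ∂R/∂x = (3*y) - (-2*y) = 5*y
  ∂Q/∂x - ∂P/∂y = (0) - (x + 3*z) = -x - 3*z.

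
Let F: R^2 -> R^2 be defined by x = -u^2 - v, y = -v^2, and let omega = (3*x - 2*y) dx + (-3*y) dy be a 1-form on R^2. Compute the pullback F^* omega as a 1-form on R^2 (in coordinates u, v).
F^* omega = (2*u*(3*u^2 - 2*v^2 + 3*v)) du + (3*u^2 - 6*v^3 - 2*v^2 + 3*v) dv

Using F^*(f dg) = (f ∘ F) d(g ∘ F), substitute each coordinate x_i by F_i(u, v) in f_i, and replace dx_i by d F_i = (∂F_i/∂u) du + (∂F_i/∂v) dv.
  For the x component: f_1(F) = -3*u^2 + 2*v^2 - 3*v; d F_1 = (-2*u) du + (-1) dv
  For the y component: f_2(F) = 3*v^2; d F_2 = (0) du + (-2*v) dv
Combining and collecting du, dv coefficients:
  coeff of du: 2*u*(3*u^2 - 2*v^2 + 3*v)
  coeff of dv: 3*u^2 - 6*v^3 - 2*v^2 + 3*v
F^* omega = (2*u*(3*u^2 - 2*v^2 + 3*v)) du + (3*u^2 - 6*v^3 - 2*v^2 + 3*v) dv.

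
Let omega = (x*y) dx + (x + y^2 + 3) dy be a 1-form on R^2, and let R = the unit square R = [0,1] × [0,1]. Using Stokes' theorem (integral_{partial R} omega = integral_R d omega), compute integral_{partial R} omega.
integral_(partial R) omega = 1/2

Stokes: integral_partial_R omega = integral_R d omega with d omega = (∂Q/∂x - ∂P/∂y) dx ∧ dy.
  ∂Q/∂x = 1
  ∂P/∂y = x
  integrand = ∂Q/∂x - ∂P/∂y = 1 - x.
Integrating over R: integral_0^1 integral_0^1 (1 - x) dx dy = 1/2.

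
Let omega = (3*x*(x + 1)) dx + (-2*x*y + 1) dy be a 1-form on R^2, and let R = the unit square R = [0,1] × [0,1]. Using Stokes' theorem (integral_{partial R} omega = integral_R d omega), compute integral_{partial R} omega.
integral_(partial R) omega = -1

Stokes: integral_partial_R omega = integral_R d omega with d omega = (∂Q/∂x - ∂P/∂y) dx ∧ dy.
  ∂Q/∂x = -2*y
  ∂P/∂y = 0
  integrand = ∂Q/∂x - ∂P/∂y = -2*y.
Integrating over R: integral_0^1 integral_0^1 (-2*y) dx dy = -1.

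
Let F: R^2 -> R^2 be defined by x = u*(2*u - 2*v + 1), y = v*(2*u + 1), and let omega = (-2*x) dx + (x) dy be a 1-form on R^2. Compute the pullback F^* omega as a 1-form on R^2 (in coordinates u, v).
F^* omega = (2*u*(-8*u^2 + 14*u*v - 6*u - 6*v^2 + 5*v - 1)) du + (u*(12*u^2 - 12*u*v + 8*u - 2*v + 1)) dv

Using F^*(f dg) = (f ∘ F) d(g ∘ F), substitute each coordinate x_i by F_i(u, v) in f_i, and replace dx_i by d F_i = (∂F_i/∂u) du + (∂F_i/∂v) dv.
  For the x component: f_1(F) = 2*u*(-2*u + 2*v - 1); d F_1 = (4*u - 2*v + 1) du + (-2*u) dv
  For the y component: f_2(F) = u*(2*u - 2*v + 1); d F_2 = (2*v) du + (2*u + 1) dv
Combining and collecting du, dv coefficients:
  coeff of du: 2*u*(-8*u^2 + 14*u*v - 6*u - 6*v^2 + 5*v - 1)
  coeff of dv: u*(12*u^2 - 12*u*v + 8*u - 2*v + 1)
F^* omega = (2*u*(-8*u^2 + 14*u*v - 6*u - 6*v^2 + 5*v - 1)) du + (u*(12*u^2 - 12*u*v + 8*u - 2*v + 1)) dv.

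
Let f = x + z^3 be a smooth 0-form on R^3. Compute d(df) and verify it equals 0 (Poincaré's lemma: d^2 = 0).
d(df) = 0

Step 1: df = sum_i (∂f/∂x_i) dx_i = (1) dx + (0) dy + (3*z^2) dz.
Step 2: Apply d again. Using the 1-form formula, the coefficient of dx ∧ dy in d(df) is ∂^2 f/∂x ∂y - ∂^2 f/∂y ∂x = (0) - (0) = 0 (equality of mixed partials for smooth f).
Similarly for dx ∧ dz and dy ∧ dz — all coefficients vanish. So d(df) = 0.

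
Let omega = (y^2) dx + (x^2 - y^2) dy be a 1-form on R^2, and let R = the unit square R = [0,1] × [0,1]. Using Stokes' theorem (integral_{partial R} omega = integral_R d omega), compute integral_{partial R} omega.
integral_(partial R) omega = 0

Stokes: integral_partial_R omega = integral_R d omega with d omega = (∂Q/∂x - ∂P/∂y) dx ∧ dy.
  ∂Q/∂x = 2*x
  ∂P/∂y = 2*y
  integrand = ∂Q/∂x - ∂P/∂y = 2*x - 2*y.
Integrating over R: integral_0^1 integral_0^1 (2*x - 2*y) dx dy = 0.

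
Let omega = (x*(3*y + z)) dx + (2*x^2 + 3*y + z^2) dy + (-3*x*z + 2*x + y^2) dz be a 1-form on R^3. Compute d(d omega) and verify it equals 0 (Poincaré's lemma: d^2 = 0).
d(d omega) = 0

Step 1: d omega = sum_{i<j} (∂f_j/∂x_i - ∂f_i/∂x_j) dx_i ∧ dx_j:
  coeff of dx ∧ dy: x
  coeff of dx ∧ dz: -x - 3*z + 2
  coeff of dy ∧ dz: 2*y - 2*z
Step 2: Apply d again to each 2-form coefficient. The only possible 3-form in R^3 is dx ∧ dy ∧ dz, with coefficient
  ∂(coeff of dy∧dz)/∂x - ∂(coeff of dx∧dz)/∂y + ∂(coeff of dx∧dy)/∂z
  = ∂/∂x (2*y - 2*z) - ∂/∂y (-x - 3*z + 2) + ∂/∂z (x).
Each of these terms simplifies to sums of mixed partials that cancel in pairs. The result is 0 (by equality of mixed partials for smooth functions — Schwarz / Clairaut).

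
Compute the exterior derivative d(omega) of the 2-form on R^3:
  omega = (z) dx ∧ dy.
d(omega) = (1) dx ∧ dy ∧ dz

For a 2-form omega = sum_{i<j} g_{ij} dx_i ∧ dx_j, the exterior derivative is
  d(omega) = sum_{i<j} d(g_{ij}) ∧ dx_i ∧ dx_j = sum_{i<j, k} (∂g_{ij}/∂x_k) dx_k ∧ dx_i ∧ dx_j.
Expand each term, using dx_k ∧ dx_i ∧ dx_j = sgn(permutation) dx_{(a)} ∧ dx_{(b)} ∧ dx_{(c)} with (a < b < c) sorted:
  d(z) includes (∂/∂z)(z) dz = (1) dz, which multiplied by dx ∧ dy gives (1) dx ∧ dy ∧ dz
Collecting like 3-forms: d(omega) = (1) dx ∧ dy ∧ dz.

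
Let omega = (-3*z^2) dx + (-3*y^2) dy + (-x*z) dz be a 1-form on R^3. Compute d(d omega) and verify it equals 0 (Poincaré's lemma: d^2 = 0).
d(d omega) = 0

Step 1: d omega = sum_{i<j} (∂f_j/∂x_i - ∂f_i/∂x_j) dx_i ∧ dx_j:
  coeff of dx ∧ dy: 0
  coeff of dx ∧ dz: 5*z
  coeff of dy ∧ dz: 0
Step 2: Apply d again to each 2-form coefficient. The only possible 3-form in R^3 is dx ∧ dy ∧ dz, with coefficient
  ∂(coeff of dy∧dz)/∂x - ∂(coeff of dx∧dz)/∂y + ∂(coeff of dx∧dy)/∂z
  = ∂/∂x (0) - ∂/∂y (5*z) + ∂/∂z (0).
Each of these terms simplifies to sums of mixed partials that cancel in pairs. The result is 0 (by equality of mixed partials for smooth functions — Schwarz / Clairaut).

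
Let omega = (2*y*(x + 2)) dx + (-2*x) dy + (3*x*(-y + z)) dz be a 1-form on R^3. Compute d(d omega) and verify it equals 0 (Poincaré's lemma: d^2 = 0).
d(d omega) = 0

Step 1: d omega = sum_{i<j} (∂f_j/∂x_i - ∂f_i/∂x_j) dx_i ∧ dx_j:
  coeff of dx ∧ dy: -2*x - 6
  coeff of dx ∧ dz: -3*y + 3*z
  coeff of dy ∧ dz: -3*x
Step 2: Apply d again to each 2-form coefficient. The only possible 3-form in R^3 is dx ∧ dy ∧ dz, with coefficient
  ∂(coeff of dy∧dz)/∂x - ∂(coeff of dx∧dz)/∂y + ∂(coeff of dx∧dy)/∂z
  = ∂/∂x (-3*x) - ∂/∂y (-3*y + 3*z) + ∂/∂z (-2*x - 6).
Each of these terms simplifies to sums of mixed partials that cancel in pairs. The result is 0 (by equality of mixed partials for smooth functions — Schwarz / Clairaut).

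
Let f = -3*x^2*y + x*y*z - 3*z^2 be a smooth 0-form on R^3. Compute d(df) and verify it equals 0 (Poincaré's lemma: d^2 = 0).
d(df) = 0

Step 1: df = sum_i (∂f/∂x_i) dx_i = (y*(-6*x + z)) dx + (x*(-3*x + z)) dy + (x*y - 6*z) dz.
Step 2: Apply d again. Using the 1-form formula, the coefficient of dx ∧ dy in d(df) is ∂^2 f/∂x ∂y - ∂^2 f/∂y ∂x = (-6*x + z) - (-6*x + z) = 0 (equality of mixed partials for smooth f).
Similarly for dx ∧ dz and dy ∧ dz — all coefficients vanish. So d(df) = 0.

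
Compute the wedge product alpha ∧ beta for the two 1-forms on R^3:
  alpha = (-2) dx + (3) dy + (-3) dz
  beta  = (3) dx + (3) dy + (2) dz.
alpha ∧ beta = (-15) dx ∧ dy + (5) dx ∧ dz + (15) dy ∧ dz

Distribute the wedge, using dx_i ∧ dx_j = -dx_j ∧ dx_i and dx_i ∧ dx_i = 0. For each pair (i, j) with i < j, the coefficient of dx_i ∧ dx_j in alpha ∧ beta is (alpha_i * beta_j - alpha_j * beta_i). Collecting: alpha ∧ beta = (-15) dx ∧ dy + (5) dx ∧ dz + (15) dy ∧ dz.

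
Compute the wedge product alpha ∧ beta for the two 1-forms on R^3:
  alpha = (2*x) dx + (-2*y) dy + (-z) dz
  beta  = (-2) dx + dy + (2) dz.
alpha ∧ beta = (2*x - 4*y) dx ∧ dy + (4*x - 2*z) dx ∧ dz + (-4*y + z) dy ∧ dz

Distribute the wedge, using dx_i ∧ dx_j = -dx_j ∧ dx_i and dx_i ∧ dx_i = 0. For each pair (i, j) with i < j, the coefficient of dx_i ∧ dx_j in alpha ∧ beta is (alpha_i * beta_j - alpha_j * beta_i). Collecting: alpha ∧ beta = (2*x - 4*y) dx ∧ dy + (4*x - 2*z) dx ∧ dz + (-4*y + z) dy ∧ dz.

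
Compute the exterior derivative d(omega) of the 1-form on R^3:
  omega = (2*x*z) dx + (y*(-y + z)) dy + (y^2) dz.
d(omega) = (-2*x) dx ∧ dz + (y) dy ∧ dz

For a 1-form omega = sum_i f_i dx_i, the exterior derivative is
  d(omega) = sum_{i < j} (∂f_j/∂x_i - ∂f_i/∂x_j) dx_i ∧ dx_j.
  coefficient of dx ∧ dz: ∂f_3/∂x - ∂f_1/∂z = ∂(y^2)/∂x - ∂(2*x*z)/∂z = -2*x
  coefficient of dy ∧ dz: ∂f_3/∂y - ∂f_2/∂z = ∂(y^2)/∂y - ∂(y*(-y + z))/∂z = y
Assembling: d(omega) = (-2*x) dx ∧ dz + (y) dy ∧ dz.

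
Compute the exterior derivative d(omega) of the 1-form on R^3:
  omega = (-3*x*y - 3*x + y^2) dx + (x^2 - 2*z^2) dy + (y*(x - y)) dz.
d(omega) = (5*x - 2*y) dx ∧ dy + (y) dx ∧ dz + (x - 2*y + 4*z) dy ∧ dz

For a 1-form omega = sum_i f_i dx_i, the exterior derivative is
  d(omega) = sum_{i < j} (∂f_j/∂x_i - ∂f_i/∂x_j) dx_i ∧ dx_j.
  coefficient of dx ∧ dy: ∂f_2/∂x - ∂f_1/∂y = ∂(x^2 - 2*z^2)/∂x - ∂(-3*x*y - 3*x + y^2)/∂y = 5*x - 2*y
  coefficient of dx ∧ dz: ∂f_3/∂x - ∂f_1/∂z = ∂(y*(x - y))/∂x - ∂(-3*x*y - 3*x + y^2)/∂z = y
  coefficient of dy ∧ dz: ∂f_3/∂y - ∂f_2/∂z = ∂(y*(x - y))/∂y - ∂(x^2 - 2*z^2)/∂z = x - 2*y + 4*z
Assembling: d(omega) = (5*x - 2*y) dx ∧ dy + (y) dx ∧ dz + (x - 2*y + 4*z) dy ∧ dz.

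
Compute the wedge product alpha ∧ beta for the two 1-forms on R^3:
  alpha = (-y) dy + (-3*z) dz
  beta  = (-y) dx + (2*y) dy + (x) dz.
alpha ∧ beta = (-y^2) dx ∧ dy + (y*(-x + 6*z)) dy ∧ dz + (-3*y*z) dx ∧ dz

Distribute the wedge, using dx_i ∧ dx_j = -dx_j ∧ dx_i and dx_i ∧ dx_i = 0. For each pair (i, j) with i < j, the coefficient of dx_i ∧ dx_j in alpha ∧ beta is (alpha_i * beta_j - alpha_j * beta_i). Collecting: alpha ∧ beta = (-y^2) dx ∧ dy + (y*(-x + 6*z)) dy ∧ dz + (-3*y*z) dx ∧ dz.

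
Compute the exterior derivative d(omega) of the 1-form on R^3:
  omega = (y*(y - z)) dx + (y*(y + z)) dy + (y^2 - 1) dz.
d(omega) = (-2*y + z) dx ∧ dy + (y) dx ∧ dz + (y) dy ∧ dz

For a 1-form omega = sum_i f_i dx_i, the exterior derivative is
  d(omega) = sum_{i < j} (∂f_j/∂x_i - ∂f_i/∂x_j) dx_i ∧ dx_j.
  coefficient of dx ∧ dy: ∂f_2/∂x - ∂f_1/∂y = ∂(y*(y + z))/∂x - ∂(y*(y - z))/∂y = -2*y + z
  coefficient of dx ∧ dz: ∂f_3/∂x - ∂f_1/∂z = ∂(y^2 - 1)/∂x - ∂(y*(y - z))/∂z = y
  coefficient of dy ∧ dz: ∂f_3/∂y - ∂f_2/∂z = ∂(y^2 - 1)/∂y - ∂(y*(y + z))/∂z = y
Assembling: d(omega) = (-2*y + z) dx ∧ dy + (y) dx ∧ dz + (y) dy ∧ dz.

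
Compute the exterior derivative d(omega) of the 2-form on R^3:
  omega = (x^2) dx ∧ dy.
d(omega) = 0

For a 2-form omega = sum_{i<j} g_{ij} dx_i ∧ dx_j, the exterior derivative is
  d(omega) = sum_{i<j} d(g_{ij}) ∧ dx_i ∧ dx_j = sum_{i<j, k} (∂g_{ij}/∂x_k) dx_k ∧ dx_i ∧ dx_j.
Expand each term, using dx_k ∧ dx_i ∧ dx_j = sgn(permutation) dx_{(a)} ∧ dx_{(b)} ∧ dx_{(c)} with (a < b < c) sorted:

Collecting like 3-forms: d(omega) = 0.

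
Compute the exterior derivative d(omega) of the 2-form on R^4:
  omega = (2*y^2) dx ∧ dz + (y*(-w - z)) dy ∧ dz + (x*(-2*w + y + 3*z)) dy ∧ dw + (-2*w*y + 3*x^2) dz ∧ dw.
d(omega) = (-4*y) dx ∧ dy ∧ dz + (-2*w - 3*x - y) dy ∧ dz ∧ dw + (-2*w + y + 3*z) dx ∧ dy ∧ dw + (6*x) dx ∧ dz ∧ dw

For a 2-form omega = sum_{i<j} g_{ij} dx_i ∧ dx_j, the exterior derivative is
  d(omega) = sum_{i<j} d(g_{ij}) ∧ dx_i ∧ dx_j = sum_{i<j, k} (∂g_{ij}/∂x_k) dx_k ∧ dx_i ∧ dx_j.
Expand each term, using dx_k ∧ dx_i ∧ dx_j = sgn(permutation) dx_{(a)} ∧ dx_{(b)} ∧ dx_{(c)} with (a < b < c) sorted:
  d(2*y^2) includes (∂/∂y)(2*y^2) dy = (4*y) dy, which multiplied by dx ∧ dz gives (-4*y) dx ∧ dy ∧ dz
  d(y*(-w - z)) includes (∂/∂w)(y*(-w - z)) dw = (-y) dw, which multiplied by dy ∧ dz gives (-y) dy ∧ dz ∧ dw
  d(x*(-2*w + y + 3*z)) includes (∂/∂x)(x*(-2*w + y + 3*z)) dx = (-2*w + y + 3*z) dx, which multiplied by dy ∧ dw gives (-2*w + y + 3*z) dx ∧ dy ∧ dw
  d(x*(-2*w + y + 3*z)) includes (∂/∂z)(x*(-2*w + y + 3*z)) dz = (3*x) dz, which multiplied by dy ∧ dw gives (-3*x) dy ∧ dz ∧ dw
  d(-2*w*y + 3*x^2) includes (∂/∂x)(-2*w*y + 3*x^2) dx = (6*x) dx, which multiplied by dz ∧ dw gives (6*x) dx ∧ dz ∧ dw
  d(-2*w*y + 3*x^2) includes (∂/∂y)(-2*w*y + 3*x^2) dy = (-2*w) dy, which multiplied by dz ∧ dw gives (-2*w) dy ∧ dz ∧ dw
Collecting like 3-forms: d(omega) = (-4*y) dx ∧ dy ∧ dz + (-2*w - 3*x - y) dy ∧ dz ∧ dw + (-2*w + y + 3*z) dx ∧ dy ∧ dw + (6*x) dx ∧ dz ∧ dw.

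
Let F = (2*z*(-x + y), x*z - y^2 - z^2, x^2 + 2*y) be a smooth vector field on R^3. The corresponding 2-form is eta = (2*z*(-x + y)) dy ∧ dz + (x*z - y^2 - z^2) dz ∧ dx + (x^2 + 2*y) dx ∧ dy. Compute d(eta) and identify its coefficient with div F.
d(eta) = (-2*y - 2*z) dx ∧ dy ∧ dz; div F = -2*y - 2*z

For a 2-form in R^3 of the form above, applying d gives a 3-form with coefficient ∂P/∂x + ∂Q/∂y + ∂R/∂z:
  ∂P/∂x = -2*z
  ∂Q/∂y = -2*y
  ∂R/∂z = 0
Sum = -2*y - 2*z, which is exactly div F.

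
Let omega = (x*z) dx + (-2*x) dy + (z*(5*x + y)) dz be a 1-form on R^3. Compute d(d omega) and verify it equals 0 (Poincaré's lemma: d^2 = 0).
d(d omega) = 0

Step 1: d omega = sum_{i<j} (∂f_j/∂x_i - ∂f_i/∂x_j) dx_i ∧ dx_j:
  coeff of dx ∧ dy: -2
  coeff of dx ∧ dz: -x + 5*z
  coeff of dy ∧ dz: z
Step 2: Apply d again to each 2-form coefficient. The only possible 3-form in R^3 is dx ∧ dy ∧ dz, with coefficient
  ∂(coeff of dy∧dz)/∂x - ∂(coeff of dx∧dz)/∂y + ∂(coeff of dx∧dy)/∂z
  = ∂/∂x (z) - ∂/∂y (-x + 5*z) + ∂/∂z (-2).
Each of these terms simplifies to sums of mixed partials that cancel in pairs. The result is 0 (by equality of mixed partials for smooth functions — Schwarz / Clairaut).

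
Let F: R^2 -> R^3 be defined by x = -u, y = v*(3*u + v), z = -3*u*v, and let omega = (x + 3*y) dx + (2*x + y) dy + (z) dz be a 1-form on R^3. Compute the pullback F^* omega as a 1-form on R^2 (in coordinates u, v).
F^* omega = (18*u*v^2 - 15*u*v + u + 3*v^3 - 3*v^2) du + (18*u^2*v - 6*u^2 + 9*u*v^2 - 4*u*v + 2*v^3) dv

Using F^*(f dg) = (f ∘ F) d(g ∘ F), substitute each coordinate x_i by F_i(u, v) in f_i, and replace dx_i by d F_i = (∂F_i/∂u) du + (∂F_i/∂v) dv.
  For the x component: f_1(F) = 9*u*v - u + 3*v^2; d F_1 = (-1) du + (0) dv
  For the y component: f_2(F) = 3*u*v - 2*u + v^2; d F_2 = (3*v) du + (3*u + 2*v) dv
  For the z component: f_3(F) = -3*u*v; d F_3 = (-3*v) du + (-3*u) dv
Combining and collecting du, dv coefficients:
  coeff of du: 18*u*v^2 - 15*u*v + u + 3*v^3 - 3*v^2
  coeff of dv: 18*u^2*v - 6*u^2 + 9*u*v^2 - 4*u*v + 2*v^3
F^* omega = (18*u*v^2 - 15*u*v + u + 3*v^3 - 3*v^2) du + (18*u^2*v - 6*u^2 + 9*u*v^2 - 4*u*v + 2*v^3) dv.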